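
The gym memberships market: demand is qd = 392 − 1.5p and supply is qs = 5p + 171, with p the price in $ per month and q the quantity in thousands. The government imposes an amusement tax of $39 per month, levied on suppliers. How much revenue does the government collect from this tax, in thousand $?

Without the tax, 392 − 1.5p = 5p + 171 gives 6.5p = 221, so p* = $34 and q* = 341.
With the tax collected from suppliers, supply shifts: qs = 5(p − 39) + 171.
New equilibrium: buyers pay $64, suppliers receive $25, q = 296. (Wedge: pb − ps = 39.)
Revenue = t · Q = 39 · 296 = $11544.

Tax revenue = $11544 thousand.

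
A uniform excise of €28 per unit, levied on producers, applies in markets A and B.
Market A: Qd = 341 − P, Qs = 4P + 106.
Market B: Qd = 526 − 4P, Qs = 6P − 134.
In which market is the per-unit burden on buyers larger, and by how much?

Market A, by €5.6.

Market A: pre-tax P* = €47, Q* = 294; post-tax Q = 271.6; per-unit burden on buyers = €22.4.
Market B: pre-tax P* = €66, Q* = 262; post-tax Q = 194.8; per-unit burden on buyers = €16.8.
Difference: €22.4 vs €16.8 → market A is larger by €5.6.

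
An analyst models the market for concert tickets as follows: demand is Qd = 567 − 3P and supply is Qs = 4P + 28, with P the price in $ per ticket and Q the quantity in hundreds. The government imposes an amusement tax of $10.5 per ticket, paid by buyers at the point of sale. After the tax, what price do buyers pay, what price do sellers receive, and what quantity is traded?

Buyers pay $83; sellers receive $72.5; quantity = 318.

Without the tax, 567 − 3P = 4P + 28 gives 7P = 539, so P* = $77 and Q* = 336.
With the tax collected from buyers, demand (in seller-price terms) shifts: Qd = 567 − 3(P + 10.5).
Solving gives Q = 318 with buyers paying $83 and sellers receiving $72.5 (the $10.5 wedge).
The less price-elastic side of the market bears the larger share of a per-unit tax.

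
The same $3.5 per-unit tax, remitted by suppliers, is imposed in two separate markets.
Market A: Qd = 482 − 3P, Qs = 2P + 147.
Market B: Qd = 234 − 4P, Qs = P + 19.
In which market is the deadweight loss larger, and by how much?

Market A, by $2.45.

Market A: pre-tax P* = $67, Q* = 281; post-tax Q = 276.8; deadweight loss = $7.35.
Market B: pre-tax P* = $43, Q* = 62; post-tax Q = 59.2; deadweight loss = $4.9.
Difference: $7.35 vs $4.9 → market A is larger by $2.45.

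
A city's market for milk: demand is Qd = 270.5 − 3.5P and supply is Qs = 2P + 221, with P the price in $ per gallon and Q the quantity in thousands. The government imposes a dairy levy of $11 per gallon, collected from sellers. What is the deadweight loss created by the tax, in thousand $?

Deadweight loss = $77 thousand.

Without the tax, 270.5 − 3.5P = 2P + 221 gives 5.5P = 49.5, so P* = $9 and Q* = 239.
With the tax collected from sellers, supply shifts: Qs = 2(P − 11) + 221.
Solving gives Q = 225 with buyers paying $13 and sellers receiving $2 (the $11 wedge).
Quantity falls by |ΔQ| = |239 − 225| = 14.
DWL = ½ · t · |ΔQ| = ½ · 11 · 14 = $77.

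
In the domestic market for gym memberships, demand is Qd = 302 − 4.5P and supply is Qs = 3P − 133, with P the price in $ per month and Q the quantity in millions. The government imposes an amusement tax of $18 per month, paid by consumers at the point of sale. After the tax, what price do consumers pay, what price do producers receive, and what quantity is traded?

Consumers pay $65.2; producers receive $47.2; quantity = 8.6.

Before the tax: set 302 − 4.5P = 3P − 133 → P* = $58, Q* = 41.
With the tax collected from consumers, demand (in seller-price terms) shifts: Qd = 302 − 4.5(P + 18).
Solving gives Q = 8.6 with consumers paying $65.2 and producers receiving $47.2 (the $18 wedge).
The less price-elastic side of the market bears the larger share of a per-unit tax.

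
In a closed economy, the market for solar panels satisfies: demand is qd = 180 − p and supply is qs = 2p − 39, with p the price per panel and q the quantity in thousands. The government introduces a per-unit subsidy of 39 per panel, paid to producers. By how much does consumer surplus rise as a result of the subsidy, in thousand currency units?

Consumer surplus rises by 3120 thousand.

Before the subsidy: set 180 − p = 2p − 39 → p* = 73, q* = 107.
With a per-unit subsidy paid to producers, each receives p + 39 per unit sold, so supply becomes qs = 2(p + 39) − 39.
Solving gives q = 133 with buyers paying 47 and producers receiving 86 (the 39 wedge).
ΔCS is the trapezoid between Q = 133 and Q = 107 of height 26: ½ · (107 + 133) · 26 = 3120.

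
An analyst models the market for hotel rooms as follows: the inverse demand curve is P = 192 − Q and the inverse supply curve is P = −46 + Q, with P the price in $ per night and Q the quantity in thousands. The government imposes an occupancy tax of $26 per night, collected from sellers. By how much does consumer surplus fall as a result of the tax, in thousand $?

Consumer surplus falls by $1462.5 thousand.

Inverting to Q(P) form: Qd = 192 − P; Qs = P + 46.
Before the tax: set 192 − P = P + 46 → P* = $73, Q* = 119.
With the tax collected from sellers, supply shifts: Qs = (P − 26) + 46.
Solving gives Q = 106 with buyers paying $86 and sellers receiving $60 (the $26 wedge).
ΔCS is the trapezoid between Q = 106 and Q = 119 of height $13: ½ · (119 + 106) · 13 = $1462.5.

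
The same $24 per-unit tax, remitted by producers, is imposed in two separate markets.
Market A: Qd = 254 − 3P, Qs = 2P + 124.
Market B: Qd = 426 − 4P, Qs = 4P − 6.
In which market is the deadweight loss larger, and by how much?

Market A: pre-tax P* = $26, Q* = 176; post-tax Q = 147.2; deadweight loss = $345.6.
Market B: pre-tax P* = $54, Q* = 210; post-tax Q = 162; deadweight loss = $576.
Difference: $345.6 vs $576 → market B is larger by $230.4.

Market B, by $230.4.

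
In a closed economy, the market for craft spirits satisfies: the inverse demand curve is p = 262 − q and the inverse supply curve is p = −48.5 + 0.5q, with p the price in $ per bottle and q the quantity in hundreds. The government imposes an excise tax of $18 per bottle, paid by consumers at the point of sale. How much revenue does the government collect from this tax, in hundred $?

Rewrite in direct form: qd = 262 − p and qs = 2p + 97.
Before the tax: set 262 − p = 2p + 97 → p* = $55, q* = 207.
With the tax collected from consumers, demand (in seller-price terms) shifts: qd = 262 − (p + 18).
Solving gives q = 195 with consumers paying $67 and suppliers receiving $49 (the $18 wedge).
Revenue = t · Q = 18 · 195 = $3510.

Tax revenue = $3510 hundred.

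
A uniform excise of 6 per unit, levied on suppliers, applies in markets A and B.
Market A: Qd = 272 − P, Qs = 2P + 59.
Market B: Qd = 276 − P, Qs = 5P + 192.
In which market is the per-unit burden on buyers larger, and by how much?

Market A: pre-tax P* = 71, Q* = 201; post-tax Q = 197; per-unit burden on buyers = 4.
Market B: pre-tax P* = 14, Q* = 262; post-tax Q = 257; per-unit burden on buyers = 5.
Difference: 4 vs 5 → market B is larger by 1.

Market B, by 1.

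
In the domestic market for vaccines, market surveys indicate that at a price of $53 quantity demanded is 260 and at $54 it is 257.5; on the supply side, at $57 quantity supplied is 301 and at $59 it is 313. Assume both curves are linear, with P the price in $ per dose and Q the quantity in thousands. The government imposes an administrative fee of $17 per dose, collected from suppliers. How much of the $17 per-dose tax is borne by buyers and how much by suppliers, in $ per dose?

Buyers bear $12 per dose; suppliers bear $5 per dose.

Demand slope: (257.5 − 260)/(54 − 53) = -2.5, so Qd = 392.5 − 2.5P.
Supply slope: (313 − 301)/(59 − 57) = 6, so Qs = 6P − 41.
Before the tax: set 392.5 − 2.5P = 6P − 41 → P* = $51, Q* = 265.
With the tax collected from suppliers, supply shifts: Qs = 6(P − 17) − 41.
Solving gives Q = 235 with buyers paying $63 and suppliers receiving $46 (the $17 wedge).
Burden on buyers: $12; on suppliers: $5. (They sum to $17.)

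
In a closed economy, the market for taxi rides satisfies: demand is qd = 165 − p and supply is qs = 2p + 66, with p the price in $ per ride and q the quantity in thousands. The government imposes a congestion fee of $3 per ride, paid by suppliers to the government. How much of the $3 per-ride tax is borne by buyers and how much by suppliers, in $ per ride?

Buyers bear $2 per ride; suppliers bear $1 per ride.

Without the tax, 165 − p = 2p + 66 gives 3p = 99, so p* = $33 and q* = 132.
With the tax collected from suppliers, supply shifts: qs = 2(p − 3) + 66.
Solving gives q = 130 with buyers paying $35 and suppliers receiving $32 (the $3 wedge).
Burden on buyers: $2; on suppliers: $1. (They sum to $3.)
The less price-elastic side of the market bears the larger share of a per-unit tax.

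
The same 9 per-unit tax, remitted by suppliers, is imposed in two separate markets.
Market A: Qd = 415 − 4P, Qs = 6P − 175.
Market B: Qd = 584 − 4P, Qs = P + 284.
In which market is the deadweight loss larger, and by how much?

Market A, by 64.8.

Market A: pre-tax P* = 59, Q* = 179; post-tax Q = 157.4; deadweight loss = 97.2.
Market B: pre-tax P* = 60, Q* = 344; post-tax Q = 336.8; deadweight loss = 32.4.
Difference: 97.2 vs 32.4 → market A is larger by 64.8.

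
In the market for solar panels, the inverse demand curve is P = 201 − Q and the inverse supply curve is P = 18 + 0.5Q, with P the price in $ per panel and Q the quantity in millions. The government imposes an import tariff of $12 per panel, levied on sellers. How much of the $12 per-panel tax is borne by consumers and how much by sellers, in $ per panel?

Rewrite in direct form: Qd = 201 − P and Qs = 2P − 36.
Before the tax: set 201 − P = 2P − 36 → P* = $79, Q* = 122.
With the tax collected from sellers, supply shifts: Qs = 2(P − 12) − 36.
New equilibrium: consumers pay $87, sellers receive $75, Q = 114. (Wedge: Pb − Ps = 12.)
Burden on consumers: $8; on sellers: $4. (They sum to $12.)
The less price-elastic side of the market bears the larger share of a per-unit tax.

Consumers bear $8 per panel; sellers bear $4 per panel.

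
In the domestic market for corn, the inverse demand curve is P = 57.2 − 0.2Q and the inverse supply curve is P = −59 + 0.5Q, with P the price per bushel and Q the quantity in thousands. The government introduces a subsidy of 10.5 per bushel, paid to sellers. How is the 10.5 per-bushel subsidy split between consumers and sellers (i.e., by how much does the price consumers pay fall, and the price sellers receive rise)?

Consumers gain 3 per bushel; sellers gain 7.5 per bushel.

Rewrite in direct form: Qd = 286 − 5P and Qs = 2P + 118.
Without the subsidy, 286 − 5P = 2P + 118 gives 7P = 168, so P* = 24 and Q* = 166.
With a per-unit subsidy paid to sellers, each receives P + 10.5 per unit sold, so supply becomes Qs = 2(P + 10.5) + 118.
Solving gives Q = 181 with consumers paying 21 and sellers receiving 31.5 (the 10.5 wedge).
Gain to consumers: 3; to sellers: 7.5. (They sum to 10.5.)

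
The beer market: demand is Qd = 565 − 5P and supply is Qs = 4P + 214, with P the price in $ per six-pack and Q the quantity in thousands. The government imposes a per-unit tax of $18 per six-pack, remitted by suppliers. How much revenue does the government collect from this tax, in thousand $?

Without the tax, 565 − 5P = 4P + 214 gives 9P = 351, so P* = $39 and Q* = 370.
With the tax collected from suppliers, supply shifts: Qs = 4(P − 18) + 214.
New equilibrium: consumers pay $47, suppliers receive $29, Q = 330. (Wedge: Pb − Ps = 18.)
Revenue = t · Q = 18 · 330 = $5940.

Tax revenue = $5940 thousand.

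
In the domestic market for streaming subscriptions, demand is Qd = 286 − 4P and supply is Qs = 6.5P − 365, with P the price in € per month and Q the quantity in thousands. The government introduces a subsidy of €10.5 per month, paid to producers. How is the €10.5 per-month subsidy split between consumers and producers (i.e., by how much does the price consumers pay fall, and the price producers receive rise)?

Consumers gain €6.5 per month; producers gain €4 per month.

Without the subsidy, 286 − 4P = 6.5P − 365 gives 10.5P = 651, so P* = €62 and Q* = 38.
With a per-unit subsidy paid to producers, each receives P + 10.5 per unit sold, so supply becomes Qs = 6.5(P + 10.5) − 365.
Solving gives Q = 64 with consumers paying €55.5 and producers receiving €66 (the €10.5 wedge).
Gain to consumers: €6.5; to producers: €4. (They sum to €10.5.)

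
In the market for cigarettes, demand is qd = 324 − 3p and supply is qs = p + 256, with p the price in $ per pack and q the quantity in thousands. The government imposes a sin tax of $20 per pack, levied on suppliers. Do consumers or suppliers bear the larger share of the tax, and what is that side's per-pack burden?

Before the tax: set 324 − 3p = p + 256 → p* = $17, q* = 273.
With the tax collected from suppliers, supply shifts: qs = (p − 20) + 256.
Solving gives q = 258 with consumers paying $22 and suppliers receiving $2 (the $20 wedge).
Per-pack burden: consumers $5, suppliers $15.
Suppliers take the larger share because supply is less price-elastic here (demand slope 3 vs supply slope 1).

Suppliers bear the larger share: $15 per pack.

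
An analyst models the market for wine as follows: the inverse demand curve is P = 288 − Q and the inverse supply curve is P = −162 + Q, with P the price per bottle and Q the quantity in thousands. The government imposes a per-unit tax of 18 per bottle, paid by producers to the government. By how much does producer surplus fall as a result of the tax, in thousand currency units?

Rewrite in direct form: Qd = 288 − P and Qs = P + 162.
Before the tax: set 288 − P = P + 162 → P* = 63, Q* = 225.
With the tax collected from producers, supply shifts: Qs = (P − 18) + 162.
New equilibrium: consumers pay 72, producers receive 54, Q = 216. (Wedge: Pb − Ps = 18.)
ΔPS is the trapezoid between Q = 216 and Q = 225 of height 9: ½ · (225 + 216) · 9 = 1984.5.

Producer surplus falls by 1984.5 thousand.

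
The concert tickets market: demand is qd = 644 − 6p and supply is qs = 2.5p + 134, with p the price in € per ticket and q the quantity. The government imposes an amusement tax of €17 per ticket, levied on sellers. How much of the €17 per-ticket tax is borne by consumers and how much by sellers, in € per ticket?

Consumers bear €5 per ticket; sellers bear €12 per ticket.

Before the tax: set 644 − 6p = 2.5p + 134 → p* = €60, q* = 284.
With the tax collected from sellers, supply shifts: qs = 2.5(p − 17) + 134.
New equilibrium: consumers pay €65, sellers receive €48, q = 254. (Wedge: pb − ps = 17.)
Burden on consumers: €5; on sellers: €12. (They sum to €17.)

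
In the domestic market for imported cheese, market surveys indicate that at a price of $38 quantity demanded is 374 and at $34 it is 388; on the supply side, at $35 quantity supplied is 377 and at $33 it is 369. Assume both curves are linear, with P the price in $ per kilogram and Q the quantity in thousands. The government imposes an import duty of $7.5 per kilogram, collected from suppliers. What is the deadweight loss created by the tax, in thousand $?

Demand slope: (388 − 374)/(34 − 38) = -3.5, so Qd = 507 − 3.5P.
Supply slope: (369 − 377)/(33 − 35) = 4, so Qs = 4P + 237.
Before the tax: set 507 − 3.5P = 4P + 237 → P* = $36, Q* = 381.
With the tax collected from suppliers, supply shifts: Qs = 4(P − 7.5) + 237.
Solving gives Q = 367 with consumers paying $40 and suppliers receiving $32.5 (the $7.5 wedge).
Quantity falls by |ΔQ| = |381 − 367| = 14.
DWL = ½ · t · |ΔQ| = ½ · 7.5 · 14 = $52.5.

Deadweight loss = $52.5 thousand.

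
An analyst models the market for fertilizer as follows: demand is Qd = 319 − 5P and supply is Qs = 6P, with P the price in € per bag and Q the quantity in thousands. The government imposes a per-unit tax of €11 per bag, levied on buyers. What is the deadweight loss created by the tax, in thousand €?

Before the tax: set 319 − 5P = 6P → P* = €29, Q* = 174.
With the tax collected from buyers, demand (in seller-price terms) shifts: Qd = 319 − 5(P + 11).
Solving gives Q = 144 with buyers paying €35 and producers receiving €24 (the €11 wedge).
Quantity falls by |ΔQ| = |174 − 144| = 30.
DWL = ½ · t · |ΔQ| = ½ · 11 · 30 = €165.

Deadweight loss = €165 thousand.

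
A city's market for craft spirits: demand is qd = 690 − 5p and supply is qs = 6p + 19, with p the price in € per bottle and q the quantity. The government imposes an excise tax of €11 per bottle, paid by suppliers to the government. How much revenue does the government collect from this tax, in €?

Tax revenue = €3905.

Without the tax, 690 − 5p = 6p + 19 gives 11p = 671, so p* = €61 and q* = 385.
With the tax collected from suppliers, supply shifts: qs = 6(p − 11) + 19.
Solving gives q = 355 with buyers paying €67 and suppliers receiving €56 (the €11 wedge).
Revenue = t · Q = 11 · 355 = €3905.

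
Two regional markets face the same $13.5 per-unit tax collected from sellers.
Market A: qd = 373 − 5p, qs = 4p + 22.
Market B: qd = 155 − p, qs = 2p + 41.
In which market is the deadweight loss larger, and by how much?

Market A, by $141.75.

Market A: pre-tax p* = $39, q* = 178; post-tax q = 148; deadweight loss = $202.5.
Market B: pre-tax p* = $38, q* = 117; post-tax q = 108; deadweight loss = $60.75.
Difference: $202.5 vs $60.75 → market A is larger by $141.75.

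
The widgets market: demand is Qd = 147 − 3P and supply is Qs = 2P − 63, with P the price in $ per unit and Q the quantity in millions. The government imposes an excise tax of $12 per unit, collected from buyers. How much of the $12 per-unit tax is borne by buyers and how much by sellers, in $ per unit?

Buyers bear $4.8 per unit; sellers bear $7.2 per unit.

Before the tax: set 147 − 3P = 2P − 63 → P* = $42, Q* = 21.
With the tax collected from buyers, demand (in seller-price terms) shifts: Qd = 147 − 3(P + 12).
New equilibrium: buyers pay $46.8, sellers receive $34.8, Q = 6.6. (Wedge: Pb − Ps = 12.)
Burden on buyers: $4.8; on sellers: $7.2. (They sum to $12.)
The less price-elastic side of the market bears the larger share of a per-unit tax.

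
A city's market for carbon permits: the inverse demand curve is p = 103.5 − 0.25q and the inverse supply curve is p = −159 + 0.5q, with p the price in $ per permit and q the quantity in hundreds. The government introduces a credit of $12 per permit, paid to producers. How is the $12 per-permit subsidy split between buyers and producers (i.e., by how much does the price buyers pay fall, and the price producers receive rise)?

Buyers gain $4 per permit; producers gain $8 per permit.

Rewrite in direct form: qd = 414 − 4p and qs = 2p + 318.
Before the subsidy: set 414 − 4p = 2p + 318 → p* = $16, q* = 350.
With a per-unit subsidy paid to producers, each receives p + 12 per unit sold, so supply becomes qs = 2(p + 12) + 318.
Solving gives q = 366 with buyers paying $12 and producers receiving $24 (the $12 wedge).
Gain to buyers: $4; to producers: $8. (They sum to $12.)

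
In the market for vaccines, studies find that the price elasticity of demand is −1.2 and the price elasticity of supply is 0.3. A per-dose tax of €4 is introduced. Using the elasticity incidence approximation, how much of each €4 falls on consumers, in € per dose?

Consumers bear ≈ €0.8 per dose.

Incidence ratio: consumers' share ≈ εs / (εs + |εd|) = 0.3 / (0.3 + 1.2) = 0.2.
So consumers bear ≈ 0.2 × €4 = €0.8; sellers bear €3.2.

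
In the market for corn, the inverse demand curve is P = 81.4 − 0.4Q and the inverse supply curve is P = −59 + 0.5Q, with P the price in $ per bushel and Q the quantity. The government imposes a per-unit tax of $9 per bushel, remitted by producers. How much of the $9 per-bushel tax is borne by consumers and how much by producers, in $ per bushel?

Consumers bear $4 per bushel; producers bear $5 per bushel.

Rewrite in direct form: Qd = 203.5 − 2.5P and Qs = 2P + 118.
Before the tax: set 203.5 − 2.5P = 2P + 118 → P* = $19, Q* = 156.
With the tax collected from producers, supply shifts: Qs = 2(P − 9) + 118.
New equilibrium: consumers pay $23, producers receive $14, Q = 146. (Wedge: Pb − Ps = 9.)
Burden on consumers: $4; on producers: $5. (They sum to $9.)
The less price-elastic side of the market bears the larger share of a per-unit tax.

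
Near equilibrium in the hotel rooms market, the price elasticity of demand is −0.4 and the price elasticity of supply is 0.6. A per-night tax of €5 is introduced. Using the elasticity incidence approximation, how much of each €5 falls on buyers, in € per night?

Incidence ratio: buyers' share ≈ εs / (εs + |εd|) = 0.6 / (0.6 + 0.4) = 0.6.
So buyers bear ≈ 0.6 × €5 = €3; suppliers bear €2.

Buyers bear ≈ €3 per night.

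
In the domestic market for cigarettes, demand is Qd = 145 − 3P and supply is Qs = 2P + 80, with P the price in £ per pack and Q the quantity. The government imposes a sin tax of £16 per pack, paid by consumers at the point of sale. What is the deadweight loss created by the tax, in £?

Deadweight loss = £153.6.

Before the tax: set 145 − 3P = 2P + 80 → P* = £13, Q* = 106.
With the tax collected from consumers, demand (in seller-price terms) shifts: Qd = 145 − 3(P + 16).
Solving gives Q = 86.8 with consumers paying £19.4 and sellers receiving £3.4 (the £16 wedge).
Quantity falls by |ΔQ| = |106 − 86.8| = 19.2.
DWL = ½ · t · |ΔQ| = ½ · 16 · 19.2 = £153.6.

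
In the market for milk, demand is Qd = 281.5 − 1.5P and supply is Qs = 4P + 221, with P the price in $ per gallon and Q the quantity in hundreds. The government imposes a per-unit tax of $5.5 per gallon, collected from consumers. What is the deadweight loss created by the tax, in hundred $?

Without the tax, 281.5 − 1.5P = 4P + 221 gives 5.5P = 60.5, so P* = $11 and Q* = 265.
With the tax collected from consumers, demand (in seller-price terms) shifts: Qd = 281.5 − 1.5(P + 5.5).
New equilibrium: consumers pay $15, producers receive $9.5, Q = 259. (Wedge: Pb − Ps = 5.5.)
Quantity falls by |ΔQ| = |265 − 259| = 6.
DWL = ½ · t · |ΔQ| = ½ · 5.5 · 6 = $16.5.

Deadweight loss = $16.5 hundred.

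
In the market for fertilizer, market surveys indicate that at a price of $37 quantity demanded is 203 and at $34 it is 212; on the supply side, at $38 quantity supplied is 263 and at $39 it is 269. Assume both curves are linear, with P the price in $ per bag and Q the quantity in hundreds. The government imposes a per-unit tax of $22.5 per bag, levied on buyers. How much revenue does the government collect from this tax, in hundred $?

Tax revenue = $3960 hundred.

Demand slope: (212 − 203)/(34 − 37) = -3, so Qd = 314 − 3P.
Supply slope: (269 − 263)/(39 − 38) = 6, so Qs = 6P + 35.
Without the tax, 314 − 3P = 6P + 35 gives 9P = 279, so P* = $31 and Q* = 221.
With the tax collected from buyers, demand (in seller-price terms) shifts: Qd = 314 − 3(P + 22.5).
New equilibrium: buyers pay $46, sellers receive $23.5, Q = 176. (Wedge: Pb − Ps = 22.5.)
Revenue = t · Q = 22.5 · 176 = $3960.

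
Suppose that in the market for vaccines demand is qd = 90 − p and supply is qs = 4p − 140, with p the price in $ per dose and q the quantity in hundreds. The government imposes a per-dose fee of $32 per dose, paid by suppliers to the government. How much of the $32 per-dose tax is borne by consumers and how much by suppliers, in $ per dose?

Consumers bear $25.6 per dose; suppliers bear $6.4 per dose.

Before the tax: set 90 − p = 4p − 140 → p* = $46, q* = 44.
With the tax collected from suppliers, supply shifts: qs = 4(p − 32) − 140.
New equilibrium: consumers pay $71.6, suppliers receive $39.6, q = 18.4. (Wedge: pb − ps = 32.)
Burden on consumers: $25.6; on suppliers: $6.4. (They sum to $32.)
The less price-elastic side of the market bears the larger share of a per-unit tax.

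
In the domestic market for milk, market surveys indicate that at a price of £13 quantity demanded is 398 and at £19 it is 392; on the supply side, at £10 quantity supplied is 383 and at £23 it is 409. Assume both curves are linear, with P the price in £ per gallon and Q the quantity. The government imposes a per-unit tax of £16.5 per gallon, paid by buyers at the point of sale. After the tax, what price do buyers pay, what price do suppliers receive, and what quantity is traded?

Demand slope: (392 − 398)/(19 − 13) = -1, so Qd = 411 − P.
Supply slope: (409 − 383)/(23 − 10) = 2, so Qs = 2P + 363.
Without the tax, 411 − P = 2P + 363 gives 3P = 48, so P* = £16 and Q* = 395.
With the tax collected from buyers, demand (in seller-price terms) shifts: Qd = 411 − (P + 16.5).
Solving gives Q = 384 with buyers paying £27 and suppliers receiving £10.5 (the £16.5 wedge).
The less price-elastic side of the market bears the larger share of a per-unit tax.

Buyers pay £27; suppliers receive £10.5; quantity = 384.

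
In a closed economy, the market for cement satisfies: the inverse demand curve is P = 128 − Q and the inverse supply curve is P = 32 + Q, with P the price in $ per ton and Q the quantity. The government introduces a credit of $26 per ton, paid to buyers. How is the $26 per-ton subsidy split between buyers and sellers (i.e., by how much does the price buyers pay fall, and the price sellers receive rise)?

Rewrite in direct form: Qd = 128 − P and Qs = P − 32.
Without the subsidy, 128 − P = P − 32 gives 2P = 160, so P* = $80 and Q* = 48.
With a per-unit subsidy paid to buyers, each effectively pays P − 26, so demand becomes Qd = 128 − (P − 26).
New equilibrium: buyers pay $67, sellers receive $93, Q = 61. (Wedge: Pb − Ps = −26.)
Gain to buyers: $13; to sellers: $13. (They sum to $26.)

Buyers gain $13 per ton; sellers gain $13 per ton.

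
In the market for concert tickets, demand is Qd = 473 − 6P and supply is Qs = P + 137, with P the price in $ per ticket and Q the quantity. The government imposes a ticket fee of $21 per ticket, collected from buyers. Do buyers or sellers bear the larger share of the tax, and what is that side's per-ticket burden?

Sellers bear the larger share: $18 per ticket.

Without the tax, 473 − 6P = P + 137 gives 7P = 336, so P* = $48 and Q* = 185.
With the tax collected from buyers, demand (in seller-price terms) shifts: Qd = 473 − 6(P + 21).
New equilibrium: buyers pay $51, sellers receive $30, Q = 167. (Wedge: Pb − Ps = 21.)
Per-ticket burden: buyers $3, sellers $18.
Sellers take the larger share because supply is less price-elastic here (demand slope 6 vs supply slope 1).
The less price-elastic side of the market bears the larger share of a per-unit tax.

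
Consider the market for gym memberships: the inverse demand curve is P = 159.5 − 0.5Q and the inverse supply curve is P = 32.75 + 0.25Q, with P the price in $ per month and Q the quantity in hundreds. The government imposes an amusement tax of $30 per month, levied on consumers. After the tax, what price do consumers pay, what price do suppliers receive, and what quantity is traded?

Inverting to Q(P) form: Qd = 319 − 2P; Qs = 4P − 131.
Before the tax: set 319 − 2P = 4P − 131 → P* = $75, Q* = 169.
With the tax collected from consumers, demand (in seller-price terms) shifts: Qd = 319 − 2(P + 30).
New equilibrium: consumers pay $95, suppliers receive $65, Q = 129. (Wedge: Pb − Ps = 30.)

Consumers pay $95; suppliers receive $65; quantity = 129.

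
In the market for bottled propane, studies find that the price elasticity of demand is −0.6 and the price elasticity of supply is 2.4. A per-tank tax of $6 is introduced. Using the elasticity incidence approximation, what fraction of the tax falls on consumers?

Consumers' share ≈ 0.8.

Incidence ratio: consumers' share ≈ εs / (εs + |εd|) = 2.4 / (2.4 + 0.6) = 0.8.
Supply is the more elastic side, so consumers bear the larger share.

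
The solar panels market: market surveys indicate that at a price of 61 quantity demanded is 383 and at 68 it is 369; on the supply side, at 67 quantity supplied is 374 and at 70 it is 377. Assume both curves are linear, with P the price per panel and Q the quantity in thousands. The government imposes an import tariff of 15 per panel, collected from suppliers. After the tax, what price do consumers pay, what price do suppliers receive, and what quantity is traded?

Consumers pay 71; suppliers receive 56; quantity = 363.

Demand slope: (369 − 383)/(68 − 61) = -2, so Qd = 505 − 2P.
Supply slope: (377 − 374)/(70 − 67) = 1, so Qs = P + 307.
Without the tax, 505 − 2P = P + 307 gives 3P = 198, so P* = 66 and Q* = 373.
With the tax collected from suppliers, supply shifts: Qs = (P − 15) + 307.
New equilibrium: consumers pay 71, suppliers receive 56, Q = 363. (Wedge: Pb − Ps = 15.)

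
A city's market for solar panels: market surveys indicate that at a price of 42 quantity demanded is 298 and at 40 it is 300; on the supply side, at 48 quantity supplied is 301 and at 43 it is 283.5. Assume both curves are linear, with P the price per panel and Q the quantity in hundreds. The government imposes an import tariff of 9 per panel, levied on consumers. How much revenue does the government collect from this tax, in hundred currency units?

Demand slope: (300 − 298)/(40 − 42) = -1, so Qd = 340 − P.
Supply slope: (283.5 − 301)/(43 − 48) = 3.5, so Qs = 3.5P + 133.
Without the tax, 340 − P = 3.5P + 133 gives 4.5P = 207, so P* = 46 and Q* = 294.
With the tax collected from consumers, demand (in seller-price terms) shifts: Qd = 340 − (P + 9).
Solving gives Q = 287 with consumers paying 53 and sellers receiving 44 (the 9 wedge).
Revenue = t · Q = 9 · 287 = 2583.

Tax revenue = 2583 hundred.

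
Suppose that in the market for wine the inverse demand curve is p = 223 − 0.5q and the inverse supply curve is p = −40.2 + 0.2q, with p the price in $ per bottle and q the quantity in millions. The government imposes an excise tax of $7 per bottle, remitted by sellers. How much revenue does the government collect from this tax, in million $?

Tax revenue = $2562 million.

Inverting to q(p) form: qd = 446 − 2p; qs = 5p + 201.
Without the tax, 446 − 2p = 5p + 201 gives 7p = 245, so p* = $35 and q* = 376.
With the tax collected from sellers, supply shifts: qs = 5(p − 7) + 201.
Solving gives q = 366 with consumers paying $40 and sellers receiving $33 (the $7 wedge).
Revenue = t · Q = 7 · 366 = $2562.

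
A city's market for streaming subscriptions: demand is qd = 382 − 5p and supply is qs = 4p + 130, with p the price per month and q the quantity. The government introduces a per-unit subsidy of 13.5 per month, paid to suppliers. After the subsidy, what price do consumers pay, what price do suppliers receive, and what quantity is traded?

Before the subsidy: set 382 − 5p = 4p + 130 → p* = 28, q* = 242.
With a per-unit subsidy paid to suppliers, each receives p + 13.5 per unit sold, so supply becomes qs = 4(p + 13.5) + 130.
Solving gives q = 272 with consumers paying 22 and suppliers receiving 35.5 (the 13.5 wedge).

Consumers pay 22; suppliers receive 35.5; quantity = 272.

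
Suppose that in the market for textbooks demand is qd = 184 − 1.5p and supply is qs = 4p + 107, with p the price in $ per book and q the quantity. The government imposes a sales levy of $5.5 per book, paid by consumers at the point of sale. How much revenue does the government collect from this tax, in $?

Without the tax, 184 − 1.5p = 4p + 107 gives 5.5p = 77, so p* = $14 and q* = 163.
With the tax collected from consumers, demand (in seller-price terms) shifts: qd = 184 − 1.5(p + 5.5).
New equilibrium: consumers pay $18, producers receive $12.5, q = 157. (Wedge: pb − ps = 5.5.)
Revenue = t · Q = 5.5 · 157 = $863.5.

Tax revenue = $863.5.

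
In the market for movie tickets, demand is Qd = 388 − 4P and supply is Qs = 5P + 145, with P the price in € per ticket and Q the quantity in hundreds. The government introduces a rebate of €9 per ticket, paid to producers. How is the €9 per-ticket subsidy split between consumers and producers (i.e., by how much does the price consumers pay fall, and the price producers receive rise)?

Before the subsidy: set 388 − 4P = 5P + 145 → P* = €27, Q* = 280.
With a per-unit subsidy paid to producers, each receives P + 9 per unit sold, so supply becomes Qs = 5(P + 9) + 145.
New equilibrium: consumers pay €22, producers receive €31, Q = 300. (Wedge: Pb − Ps = −9.)
Gain to consumers: €5; to producers: €4. (They sum to €9.)

Consumers gain €5 per ticket; producers gain €4 per ticket.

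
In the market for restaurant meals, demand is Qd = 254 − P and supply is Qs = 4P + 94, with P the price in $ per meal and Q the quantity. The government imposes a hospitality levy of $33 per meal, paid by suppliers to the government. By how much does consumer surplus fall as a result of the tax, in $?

Consumer surplus falls by $5512.32.

Before the tax: set 254 − P = 4P + 94 → P* = $32, Q* = 222.
With the tax collected from suppliers, supply shifts: Qs = 4(P − 33) + 94.
Solving gives Q = 195.6 with buyers paying $58.4 and suppliers receiving $25.4 (the $33 wedge).
ΔCS is the trapezoid between Q = 195.6 and Q = 222 of height $26.4: ½ · (222 + 195.6) · 26.4 = $5512.32.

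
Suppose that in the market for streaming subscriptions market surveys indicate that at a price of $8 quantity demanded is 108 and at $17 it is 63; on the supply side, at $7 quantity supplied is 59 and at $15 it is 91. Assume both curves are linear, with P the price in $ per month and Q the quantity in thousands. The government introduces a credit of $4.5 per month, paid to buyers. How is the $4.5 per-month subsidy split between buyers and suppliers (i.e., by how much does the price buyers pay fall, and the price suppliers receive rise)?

Demand slope: (63 − 108)/(17 − 8) = -5, so Qd = 148 − 5P.
Supply slope: (91 − 59)/(15 − 7) = 4, so Qs = 4P + 31.
Before the subsidy: set 148 − 5P = 4P + 31 → P* = $13, Q* = 83.
With a per-unit subsidy paid to buyers, each effectively pays P − 4.5, so demand becomes Qd = 148 − 5(P − 4.5).
New equilibrium: buyers pay $11, suppliers receive $15.5, Q = 93. (Wedge: Pb − Ps = −4.5.)
Gain to buyers: $2; to suppliers: $2.5. (They sum to $4.5.)

Buyers gain $2 per month; suppliers gain $2.5 per month.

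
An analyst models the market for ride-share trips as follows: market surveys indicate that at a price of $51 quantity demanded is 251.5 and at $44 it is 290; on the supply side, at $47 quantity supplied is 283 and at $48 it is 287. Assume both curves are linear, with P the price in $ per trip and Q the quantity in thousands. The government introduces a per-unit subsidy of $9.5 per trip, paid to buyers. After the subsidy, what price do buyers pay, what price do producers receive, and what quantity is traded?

Buyers pay $42; producers receive $51.5; quantity = 301.

Demand slope: (290 − 251.5)/(44 − 51) = -5.5, so Qd = 532 − 5.5P.
Supply slope: (287 − 283)/(48 − 47) = 4, so Qs = 4P + 95.
Before the subsidy: set 532 − 5.5P = 4P + 95 → P* = $46, Q* = 279.
With a per-unit subsidy paid to buyers, each effectively pays P − 9.5, so demand becomes Qd = 532 − 5.5(P − 9.5).
New equilibrium: buyers pay $42, producers receive $51.5, Q = 301. (Wedge: Pb − Ps = −9.5.)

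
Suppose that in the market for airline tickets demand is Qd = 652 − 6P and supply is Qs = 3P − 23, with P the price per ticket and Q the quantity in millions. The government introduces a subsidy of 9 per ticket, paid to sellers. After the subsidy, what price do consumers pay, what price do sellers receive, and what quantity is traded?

Consumers pay 72; sellers receive 81; quantity = 220.

Without the subsidy, 652 − 6P = 3P − 23 gives 9P = 675, so P* = 75 and Q* = 202.
With a per-unit subsidy paid to sellers, each receives P + 9 per unit sold, so supply becomes Qs = 3(P + 9) − 23.
Solving gives Q = 220 with consumers paying 72 and sellers receiving 81 (the 9 wedge).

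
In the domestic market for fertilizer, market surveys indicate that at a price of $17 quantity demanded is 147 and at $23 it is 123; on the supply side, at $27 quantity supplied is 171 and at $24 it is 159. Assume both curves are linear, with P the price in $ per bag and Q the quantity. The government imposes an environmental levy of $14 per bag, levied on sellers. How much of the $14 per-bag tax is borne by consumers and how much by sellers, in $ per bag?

Consumers bear $7 per bag; sellers bear $7 per bag.

Demand slope: (123 − 147)/(23 − 17) = -4, so Qd = 215 − 4P.
Supply slope: (159 − 171)/(24 − 27) = 4, so Qs = 4P + 63.
Before the tax: set 215 − 4P = 4P + 63 → P* = $19, Q* = 139.
With the tax collected from sellers, supply shifts: Qs = 4(P − 14) + 63.
New equilibrium: consumers pay $26, sellers receive $12, Q = 111. (Wedge: Pb − Ps = 14.)
Burden on consumers: $7; on sellers: $7. (They sum to $14.)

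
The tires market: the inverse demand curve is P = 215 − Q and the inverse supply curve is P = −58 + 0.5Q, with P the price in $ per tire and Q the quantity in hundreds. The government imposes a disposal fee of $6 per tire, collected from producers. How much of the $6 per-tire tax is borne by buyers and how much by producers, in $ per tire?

Buyers bear $4 per tire; producers bear $2 per tire.

Rewrite in direct form: Qd = 215 − P and Qs = 2P + 116.
Before the tax: set 215 − P = 2P + 116 → P* = $33, Q* = 182.
With the tax collected from producers, supply shifts: Qs = 2(P − 6) + 116.
New equilibrium: buyers pay $37, producers receive $31, Q = 178. (Wedge: Pb − Ps = 6.)
Burden on buyers: $4; on producers: $2. (They sum to $6.)
The less price-elastic side of the market bears the larger share of a per-unit tax.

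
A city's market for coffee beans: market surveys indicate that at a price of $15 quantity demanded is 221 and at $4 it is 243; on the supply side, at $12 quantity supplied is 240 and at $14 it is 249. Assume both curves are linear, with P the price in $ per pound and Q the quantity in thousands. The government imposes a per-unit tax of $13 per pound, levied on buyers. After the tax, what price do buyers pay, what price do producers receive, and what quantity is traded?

Buyers pay $19; producers receive $6; quantity = 213.

Demand slope: (243 − 221)/(4 − 15) = -2, so Qd = 251 − 2P.
Supply slope: (249 − 240)/(14 − 12) = 4.5, so Qs = 4.5P + 186.
Before the tax: set 251 − 2P = 4.5P + 186 → P* = $10, Q* = 231.
With the tax collected from buyers, demand (in seller-price terms) shifts: Qd = 251 − 2(P + 13).
Solving gives Q = 213 with buyers paying $19 and producers receiving $6 (the $13 wedge).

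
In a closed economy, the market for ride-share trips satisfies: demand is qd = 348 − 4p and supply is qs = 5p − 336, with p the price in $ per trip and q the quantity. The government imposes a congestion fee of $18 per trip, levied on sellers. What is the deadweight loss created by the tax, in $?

Deadweight loss = $360.

Before the tax: set 348 − 4p = 5p − 336 → p* = $76, q* = 44.
With the tax collected from sellers, supply shifts: qs = 5(p − 18) − 336.
Solving gives q = 4 with consumers paying $86 and sellers receiving $68 (the $18 wedge).
Quantity falls by |ΔQ| = |44 − 4| = 40.
DWL = ½ · t · |ΔQ| = ½ · 18 · 40 = $360.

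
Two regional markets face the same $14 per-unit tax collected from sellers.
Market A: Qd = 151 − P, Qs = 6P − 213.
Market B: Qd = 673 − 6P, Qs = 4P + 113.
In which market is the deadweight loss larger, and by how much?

Market A: pre-tax P* = $52, Q* = 99; post-tax Q = 87; deadweight loss = $84.
Market B: pre-tax P* = $56, Q* = 337; post-tax Q = 303.4; deadweight loss = $235.2.
Difference: $84 vs $235.2 → market B is larger by $151.2.

Market B, by $151.2.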